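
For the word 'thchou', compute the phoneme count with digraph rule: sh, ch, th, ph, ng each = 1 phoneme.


Parsing 'thchou' greedily, digraphs first:
  'th' -> digraph (1 consonant phoneme) (phonemes so far: 1)
  'ch' -> digraph (1 consonant phoneme) (phonemes so far: 2)
  'o' -> vowel phoneme (phonemes so far: 3)
  'u' -> vowel phoneme (phonemes so far: 4)
Total phonemes: 4

4


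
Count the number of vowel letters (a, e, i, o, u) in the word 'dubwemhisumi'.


Scanning each character of 'dubwemhisumi':
  Position 1: 'd' -> consonant (running count: 0)
  Position 2: 'u' -> vowel (running count: 1)
  Position 3: 'b' -> consonant (running count: 1)
  Position 4: 'w' -> consonant (running count: 1)
  Position 5: 'e' -> vowel (running count: 2)
  Position 6: 'm' -> consonant (running count: 2)
  Position 7: 'h' -> consonant (running count: 2)
  Position 8: 'i' -> vowel (running count: 3)
  Position 9: 's' -> consonant (running count: 3)
  Position 10: 'u' -> vowel (running count: 4)
  Position 11: 'm' -> consonant (running count: 4)
  Position 12: 'i' -> vowel (running count: 5)
Total vowels: 5

5


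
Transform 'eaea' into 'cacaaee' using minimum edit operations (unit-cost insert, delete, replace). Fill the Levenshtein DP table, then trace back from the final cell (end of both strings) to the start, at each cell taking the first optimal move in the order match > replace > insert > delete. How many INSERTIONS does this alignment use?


Edit distance = 5. Backtracking from cell (4, 7) with preference match > replace > insert > delete,
then listing the resulting alignment 'eaea' -> 'cacaaee' left to right:
  Step 1: insert 'c' [insertion #1]
  Step 2: insert 'a' [insertion #2]
  Step 3: insert 'c' [insertion #3]
  Step 4: replace e->a
  Step 5: keep 'a'
  Step 6: keep 'e'
  Step 7: replace a->e
Total insertions: 3

3


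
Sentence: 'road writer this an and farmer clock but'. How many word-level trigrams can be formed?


Word trigrams from [8] words:
  Trigram 1: (road writer this)
  Trigram 2: (writer this an)
  Trigram 3: (this an and)
  Trigram 4: (an and farmer)
  Trigram 5: (and farmer clock)
  Trigram 6: (farmer clock but)
Total word trigrams: 8 - 2 = 6

6


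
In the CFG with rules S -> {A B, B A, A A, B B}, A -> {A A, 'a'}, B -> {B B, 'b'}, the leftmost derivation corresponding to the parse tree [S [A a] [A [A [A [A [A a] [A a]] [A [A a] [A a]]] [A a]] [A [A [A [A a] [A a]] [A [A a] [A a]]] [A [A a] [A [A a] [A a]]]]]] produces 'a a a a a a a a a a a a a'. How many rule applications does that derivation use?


Every bracketed nonterminal node [X ...] in the tree is produced by exactly one rule application.
Reading the tree off as a leftmost derivation:
  Step 1: S  =>  A A   (applied S -> A A)
  Step 2: A A  =>  a A   (applied A -> a)
  Step 3: a A  =>  a A A   (applied A -> A A)
  Step 4: a A A  =>  a A A A   (applied A -> A A)
  Step 5: a A A A  =>  a A A A A   (applied A -> A A)
  Step 6: a A A A A  =>  a A A A A A   (applied A -> A A)
  Step 7: a A A A A A  =>  a a A A A A   (applied A -> a)
  Step 8: a a A A A A  =>  a a a A A A   (applied A -> a)
  Step 9: a a a A A A  =>  a a a A A A A   (applied A -> A A)
  Step 10: a a a A A A A  =>  a a a a A A A   (applied A -> a)
  Step 11: a a a a A A A  =>  a a a a a A A   (applied A -> a)
  Step 12: a a a a a A A  =>  a a a a a a A   (applied A -> a)
  Step 13: a a a a a a A  =>  a a a a a a A A   (applied A -> A A)
  Step 14: a a a a a a A A  =>  a a a a a a A A A   (applied A -> A A)
  Step 15: a a a a a a A A A  =>  a a a a a a A A A A   (applied A -> A A)
  Step 16: a a a a a a A A A A  =>  a a a a a a a A A A   (applied A -> a)
  Step 17: a a a a a a a A A A  =>  a a a a a a a a A A   (applied A -> a)
  Step 18: a a a a a a a a A A  =>  a a a a a a a a A A A   (applied A -> A A)
  Step 19: a a a a a a a a A A A  =>  a a a a a a a a a A A   (applied A -> a)
  Step 20: a a a a a a a a a A A  =>  a a a a a a a a a a A   (applied A -> a)
  Step 21: a a a a a a a a a a A  =>  a a a a a a a a a a A A   (applied A -> A A)
  Step 22: a a a a a a a a a a A A  =>  a a a a a a a a a a a A   (applied A -> a)
  Step 23: a a a a a a a a a a a A  =>  a a a a a a a a a a a A A   (applied A -> A A)
  Step 24: a a a a a a a a a a a A A  =>  a a a a a a a a a a a a A   (applied A -> a)
  Step 25: a a a a a a a a a a a a A  =>  a a a a a a a a a a a a a   (applied A -> a)
Final yield: a a a a a a a a a a a a a
Total rewrite steps: 25

25


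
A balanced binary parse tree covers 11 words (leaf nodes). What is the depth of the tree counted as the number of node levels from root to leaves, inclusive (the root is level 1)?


In a balanced binary tree with n leaves the deepest leaf is ceil(log2(n)) edges below the root,
so counting node levels inclusive of root and leaves gives ceil(log2(n)) + 1 levels.
log2(11) = 3.4594
ceil(3.4594) = 4
levels = 4 + 1 = 5

5


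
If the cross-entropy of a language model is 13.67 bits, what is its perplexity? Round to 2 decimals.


Perplexity formula: PP = 2^H
H = 13.67
PP = 2^13.67
Decompose: 2^13.67 = 2^13 * 2^0.67
2^13 = 8192, 2^0.67 ~ 1.5910730
PP ~ 8192 * 1.5910730 = 13034.0700160
Rounded to 2 decimals: 13034.07

13034.07


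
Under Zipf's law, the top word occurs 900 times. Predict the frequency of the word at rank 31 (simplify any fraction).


Zipf's law: freq(rank) = f1 / rank
f1 = 900, rank = 31
freq = 900 / 31
GCD(900, 31) = 1
Simplified: 900/31

900/31


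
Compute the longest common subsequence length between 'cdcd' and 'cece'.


DP table for LCS of 'cdcd' and 'cece':
       c  e  c  e
    0  0  0  0  0
  c 0  1  1  1  1
  d 0  1  1  1  1
  c 0  1  1  2  2
  d 0  1  1  2  2
LCS: 'cc'
LCS length = 2

2


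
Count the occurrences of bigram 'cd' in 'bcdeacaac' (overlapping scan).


Scanning 'bcdeacaac' for bigram 'cd':
  Position 0: 'bc' -> no
  Position 1: 'cd' -> MATCH
  Position 2: 'de' -> no
  Position 3: 'ea' -> no
  Position 4: 'ac' -> no
  Position 5: 'ca' -> no
  Position 6: 'aa' -> no
  Position 7: 'ac' -> no
Total matches: 1

1


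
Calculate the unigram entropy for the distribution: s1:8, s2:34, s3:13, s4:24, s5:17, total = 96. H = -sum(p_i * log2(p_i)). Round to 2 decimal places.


Computing entropy H = -sum(p_i * log2(p_i)):
  s1: p = 8/96 = 0.0833, -p*log2(p) = 0.2987
  s2: p = 34/96 = 0.3542, -p*log2(p) = 0.5304
  s3: p = 13/96 = 0.1354, -p*log2(p) = 0.3906
  s4: p = 24/96 = 0.2500, -p*log2(p) = 0.5000
  s5: p = 17/96 = 0.1771, -p*log2(p) = 0.4423
H = sum of terms = 2.1620
Rounded to 2 decimals: 2.16

2.16


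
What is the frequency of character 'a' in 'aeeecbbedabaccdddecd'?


Scanning 'aeeecbbedabaccdddecd' for 'a':
  Position 0: 'a' -> MATCH (count: 1)
  Position 9: 'a' -> MATCH (count: 2)
  Position 11: 'a' -> MATCH (count: 3)
Total occurrences of 'a': 3

3


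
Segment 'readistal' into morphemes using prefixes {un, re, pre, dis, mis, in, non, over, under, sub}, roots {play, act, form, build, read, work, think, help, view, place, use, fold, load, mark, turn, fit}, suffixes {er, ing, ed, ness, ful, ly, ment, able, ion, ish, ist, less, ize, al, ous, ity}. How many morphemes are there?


Segmenting 'readistal' against the inventory:
  'read' -> root (morpheme 1)
  'ist' -> suffix (morpheme 2)
  'al' -> suffix (morpheme 3)
Total morphemes: 3

3


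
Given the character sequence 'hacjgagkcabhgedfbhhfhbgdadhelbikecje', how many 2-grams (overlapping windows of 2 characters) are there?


String 'hacjgagkcabhgedfbhhfhbgdadhelbikecje' has length L = 36.
Number of overlapping n-grams = L - n + 1
Substituting: 36 - 2 + 1 = 35

35


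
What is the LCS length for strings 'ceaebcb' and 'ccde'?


DP table for LCS of 'ceaebcb' and 'ccde':
       c  c  d  e
    0  0  0  0  0
  c 0  1  1  1  1
  e 0  1  1  1  2
  a 0  1  1  1  2
  e 0  1  1  1  2
  b 0  1  1  1  2
  c 0  1  2  2  2
  b 0  1  2  2  2
LCS: 'ce'
LCS length = 2

2


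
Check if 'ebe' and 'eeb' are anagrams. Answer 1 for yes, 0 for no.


Sort characters of 'ebe': 'bee'
Sort characters of 'eeb': 'bee'
Sorted forms match -> they ARE anagrams
Result: 1

1


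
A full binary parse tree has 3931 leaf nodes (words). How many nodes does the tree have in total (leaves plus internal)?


Leaf nodes (terminals): 3931
Internal nodes = n - 1 = 3931 - 1 = 3930
Total = leaves + internal = 3931 + 3930 = 7861

7861


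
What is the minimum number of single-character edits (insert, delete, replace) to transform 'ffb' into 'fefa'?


Building DP table for s1='ffb' (len 3) and s2='fefa' (len 4):
       f  e  f  a
    0  1  2  3  4
  f 1  0  1  2  3
  f 2  1  1  1  2
  b 3  2  2  2  2
Edit distance = dp[3][4] = 2

2


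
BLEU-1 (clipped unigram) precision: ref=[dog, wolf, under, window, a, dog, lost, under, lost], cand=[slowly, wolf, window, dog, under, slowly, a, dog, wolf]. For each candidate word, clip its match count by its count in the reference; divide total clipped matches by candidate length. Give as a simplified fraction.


Reference word counts: {'a': 1, 'dog': 2, 'lost': 2, 'under': 2, 'window': 1, 'wolf': 1}
Checking each candidate word (with clipping):
  'slowly' -> not in reference -> no match (matches: 0)
  'wolf' -> in reference (ref count 1, used 1/1) -> match (matches: 1)
  'window' -> in reference (ref count 1, used 1/1) -> match (matches: 2)
  'dog' -> in reference (ref count 2, used 1/2) -> match (matches: 3)
  'under' -> in reference (ref count 2, used 1/2) -> match (matches: 4)
  'slowly' -> not in reference -> no match (matches: 4)
  'a' -> in reference (ref count 1, used 1/1) -> match (matches: 5)
  'dog' -> in reference (ref count 2, used 2/2) -> match (matches: 6)
  'wolf' -> ref count 1 already used up (1/1) -> clipped, no match (matches: 6)
Clipped matches: 6, Candidate length: 9
Precision = 6/9 = 2/3

2/3


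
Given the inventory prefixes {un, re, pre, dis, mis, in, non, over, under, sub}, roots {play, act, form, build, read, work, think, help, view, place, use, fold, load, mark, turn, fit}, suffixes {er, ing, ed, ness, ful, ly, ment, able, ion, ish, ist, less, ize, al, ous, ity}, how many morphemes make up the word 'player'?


Segmenting 'player' against the inventory:
  'play' -> root (morpheme 1)
  'er' -> suffix (morpheme 2)
Total morphemes: 2

2


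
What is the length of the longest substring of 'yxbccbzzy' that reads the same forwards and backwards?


Scanning 'yxbccbzzy' for palindromic substrings.
Substring at positions 2-5: 'bccb'.
Check: reverse('bccb') = 'bccb' -> palindrome confirmed.
Neighbouring characters ('x' / 'z') break symmetry, so it cannot extend further.
No longer palindromic substring exists; longest length = 4

4


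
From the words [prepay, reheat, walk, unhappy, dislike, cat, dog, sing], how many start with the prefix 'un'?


Checking each word for prefix 'un':
  'prepay' -> no (count: 0)
  'reheat' -> no (count: 0)
  'walk' -> no (count: 0)
  'unhappy' -> YES, starts with 'un' (count: 1)
  'dislike' -> no (count: 1)
  'cat' -> no (count: 1)
  'dog' -> no (count: 1)
  'sing' -> no (count: 1)
Total with prefix 'un': 1

1


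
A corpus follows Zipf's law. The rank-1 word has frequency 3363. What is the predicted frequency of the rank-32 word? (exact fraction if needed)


Zipf's law: freq(rank) = f1 / rank
f1 = 3363, rank = 32
freq = 3363 / 32
GCD(3363, 32) = 1
Simplified: 3363/32

3363/32


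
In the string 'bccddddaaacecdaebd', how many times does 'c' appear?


Scanning 'bccddddaaacecdaebd' for 'c':
  Position 1: 'c' -> MATCH (count: 1)
  Position 2: 'c' -> MATCH (count: 2)
  Position 10: 'c' -> MATCH (count: 3)
  Position 12: 'c' -> MATCH (count: 4)
Total occurrences of 'c': 4

4


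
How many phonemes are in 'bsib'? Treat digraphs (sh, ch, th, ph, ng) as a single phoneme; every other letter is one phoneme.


Parsing 'bsib' greedily, digraphs first:
  'b' -> consonant phoneme (phonemes so far: 1)
  's' -> consonant phoneme (phonemes so far: 2)
  'i' -> vowel phoneme (phonemes so far: 3)
  'b' -> consonant phoneme (phonemes so far: 4)
Total phonemes: 4

4


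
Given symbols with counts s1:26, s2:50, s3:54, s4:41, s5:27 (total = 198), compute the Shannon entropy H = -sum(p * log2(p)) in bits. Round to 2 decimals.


Computing entropy H = -sum(p_i * log2(p_i)):
  s1: p = 26/198 = 0.1313, -p*log2(p) = 0.3846
  s2: p = 50/198 = 0.2525, -p*log2(p) = 0.5014
  s3: p = 54/198 = 0.2727, -p*log2(p) = 0.5112
  s4: p = 41/198 = 0.2071, -p*log2(p) = 0.4704
  s5: p = 27/198 = 0.1364, -p*log2(p) = 0.3920
H = sum of terms = 2.2596
Rounded to 2 decimals: 2.26

2.26


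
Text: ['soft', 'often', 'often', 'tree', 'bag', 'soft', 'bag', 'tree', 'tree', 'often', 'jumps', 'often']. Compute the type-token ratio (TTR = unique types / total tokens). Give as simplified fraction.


Tokens: 12
Unique types: ('bag', 'jumps', 'often', 'soft', 'tree') = 5
TTR = 5/12
Already in lowest terms.

5/12


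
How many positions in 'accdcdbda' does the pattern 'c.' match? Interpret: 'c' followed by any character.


Pattern: c. means 'c' followed by any character.
Scanning 'accdcdbda' position-by-position:
  Pos 0: window 'ac' -> no
  Pos 1: window 'cc' -> MATCH
  Pos 2: window 'cd' -> MATCH
  Pos 3: window 'dc' -> no
  Pos 4: window 'cd' -> MATCH
  Pos 5: window 'db' -> no
  Pos 6: window 'bd' -> no
  Pos 7: window 'da' -> no
  Pos 8: window 'a' -> no
Total matches: 3

3


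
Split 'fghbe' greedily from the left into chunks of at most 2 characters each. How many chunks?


'fghbe' has 5 characters.
Chunking with max size 2:
  Chunk 1: 'fg' (positions 0-1)
  Chunk 2: 'hb' (positions 2-3)
  Chunk 3: 'e' (positions 4-4)
Total chunks: ceil(5 / 2) = 3

3


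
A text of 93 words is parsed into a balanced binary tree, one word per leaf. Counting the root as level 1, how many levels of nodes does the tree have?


In a balanced binary tree with n leaves the deepest leaf is ceil(log2(n)) edges below the root,
so counting node levels inclusive of root and leaves gives ceil(log2(n)) + 1 levels.
log2(93) = 6.5392
ceil(6.5392) = 7
levels = 7 + 1 = 8

8


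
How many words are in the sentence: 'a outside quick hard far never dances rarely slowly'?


Counting words by splitting on spaces:
  Word 1: 'a'
  Word 2: 'outside'
  Word 3: 'quick'
  Word 4: 'hard'
  Word 5: 'far'
  Word 6: 'never'
  Word 7: 'dances'
  Word 8: 'rarely'
  Word 9: 'slowly'
Total words: 9

9


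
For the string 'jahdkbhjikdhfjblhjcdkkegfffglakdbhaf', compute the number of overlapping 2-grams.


String 'jahdkbhjikdhfjblhjcdkkegfffglakdbhaf' has length L = 36.
Number of overlapping n-grams = L - n + 1
Substituting: 36 - 2 + 1 = 35

35


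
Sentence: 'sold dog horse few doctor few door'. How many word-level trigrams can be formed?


Word trigrams from [7] words:
  Trigram 1: (sold dog horse)
  Trigram 2: (dog horse few)
  Trigram 3: (horse few doctor)
  Trigram 4: (few doctor few)
  Trigram 5: (doctor few door)
Total word trigrams: 7 - 2 = 5

5


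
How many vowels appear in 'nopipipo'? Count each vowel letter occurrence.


Scanning each character of 'nopipipo':
  Position 1: 'n' -> consonant (running count: 0)
  Position 2: 'o' -> vowel (running count: 1)
  Position 3: 'p' -> consonant (running count: 1)
  Position 4: 'i' -> vowel (running count: 2)
  Position 5: 'p' -> consonant (running count: 2)
  Position 6: 'i' -> vowel (running count: 3)
  Position 7: 'p' -> consonant (running count: 3)
  Position 8: 'o' -> vowel (running count: 4)
Total vowels: 4

4


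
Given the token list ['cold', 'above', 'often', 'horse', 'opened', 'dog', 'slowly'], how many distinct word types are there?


Listing all tokens and tracking unique types:
  Token 1: 'cold' -> NEW (unique so far: 1)
  Token 2: 'above' -> NEW (unique so far: 2)
  Token 3: 'often' -> NEW (unique so far: 3)
  Token 4: 'horse' -> NEW (unique so far: 4)
  Token 5: 'opened' -> NEW (unique so far: 5)
  Token 6: 'dog' -> NEW (unique so far: 6)
  Token 7: 'slowly' -> NEW (unique so far: 7)
Unique types: ('above', 'cold', 'dog', 'horse', 'often', 'opened', 'slowly')
Vocabulary size: 7

7


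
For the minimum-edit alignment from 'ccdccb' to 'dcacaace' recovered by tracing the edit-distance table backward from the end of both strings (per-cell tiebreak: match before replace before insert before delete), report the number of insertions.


Edit distance = 5. Backtracking from cell (6, 8) with preference match > replace > insert > delete,
then listing the resulting alignment 'ccdccb' -> 'dcacaace' left to right:
  Step 1: insert 'd' [insertion #1]
  Step 2: keep 'c'
  Step 3: insert 'a' [insertion #2]
  Step 4: keep 'c'
  Step 5: replace d->a
  Step 6: replace c->a
  Step 7: keep 'c'
  Step 8: replace b->e
Total insertions: 2

2


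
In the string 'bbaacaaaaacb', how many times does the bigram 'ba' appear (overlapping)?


Scanning 'bbaacaaaaacb' for bigram 'ba':
  Position 0: 'bb' -> no
  Position 1: 'ba' -> MATCH
  Position 2: 'aa' -> no
  Position 3: 'ac' -> no
  Position 4: 'ca' -> no
  Position 5: 'aa' -> no
  Position 6: 'aa' -> no
  Position 7: 'aa' -> no
  Position 8: 'aa' -> no
  Position 9: 'ac' -> no
  Position 10: 'cb' -> no
Total matches: 1

1


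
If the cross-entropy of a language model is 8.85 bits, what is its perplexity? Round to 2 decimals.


Perplexity formula: PP = 2^H
H = 8.85
PP = 2^8.85
Decompose: 2^8.85 = 2^8 * 2^0.85
2^8 = 256, 2^0.85 ~ 1.8025009
PP ~ 256 * 1.8025009 = 461.4402304
Rounded to 2 decimals: 461.44

461.44


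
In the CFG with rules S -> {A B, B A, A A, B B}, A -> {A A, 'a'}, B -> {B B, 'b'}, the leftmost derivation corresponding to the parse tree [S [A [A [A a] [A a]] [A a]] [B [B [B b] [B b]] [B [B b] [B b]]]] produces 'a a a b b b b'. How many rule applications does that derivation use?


Every bracketed nonterminal node [X ...] in the tree is produced by exactly one rule application.
Reading the tree off as a leftmost derivation:
  Step 1: S  =>  A B   (applied S -> A B)
  Step 2: A B  =>  A A B   (applied A -> A A)
  Step 3: A A B  =>  A A A B   (applied A -> A A)
  Step 4: A A A B  =>  a A A B   (applied A -> a)
  Step 5: a A A B  =>  a a A B   (applied A -> a)
  Step 6: a a A B  =>  a a a B   (applied A -> a)
  Step 7: a a a B  =>  a a a B B   (applied B -> B B)
  Step 8: a a a B B  =>  a a a B B B   (applied B -> B B)
  Step 9: a a a B B B  =>  a a a b B B   (applied B -> b)
  Step 10: a a a b B B  =>  a a a b b B   (applied B -> b)
  Step 11: a a a b b B  =>  a a a b b B B   (applied B -> B B)
  Step 12: a a a b b B B  =>  a a a b b b B   (applied B -> b)
  Step 13: a a a b b b B  =>  a a a b b b b   (applied B -> b)
Final yield: a a a b b b b
Total rewrite steps: 13

13


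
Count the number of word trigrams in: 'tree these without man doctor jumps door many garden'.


Word trigrams from [9] words:
  Trigram 1: (tree these without)
  Trigram 2: (these without man)
  Trigram 3: (without man doctor)
  Trigram 4: (man doctor jumps)
  Trigram 5: (doctor jumps door)
  Trigram 6: (jumps door many)
  Trigram 7: (door many garden)
Total word trigrams: 9 - 2 = 7

7


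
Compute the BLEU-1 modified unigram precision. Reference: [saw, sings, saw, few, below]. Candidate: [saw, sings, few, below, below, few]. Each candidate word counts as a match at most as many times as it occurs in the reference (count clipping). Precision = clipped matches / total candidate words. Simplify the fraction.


Reference word counts: {'below': 1, 'few': 1, 'saw': 2, 'sings': 1}
Checking each candidate word (with clipping):
  'saw' -> in reference (ref count 2, used 1/2) -> match (matches: 1)
  'sings' -> in reference (ref count 1, used 1/1) -> match (matches: 2)
  'few' -> in reference (ref count 1, used 1/1) -> match (matches: 3)
  'below' -> in reference (ref count 1, used 1/1) -> match (matches: 4)
  'below' -> ref count 1 already used up (1/1) -> clipped, no match (matches: 4)
  'few' -> ref count 1 already used up (1/1) -> clipped, no match (matches: 4)
Clipped matches: 4, Candidate length: 6
Precision = 4/6 = 2/3

2/3


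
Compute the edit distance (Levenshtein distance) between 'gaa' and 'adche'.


Building DP table for s1='gaa' (len 3) and s2='adche' (len 5):
       a  d  c  h  e
    0  1  2  3  4  5
  g 1  1  2  3  4  5
  a 2  1  2  3  4  5
  a 3  2  2  3  4  5
Edit distance = dp[3][5] = 5

5


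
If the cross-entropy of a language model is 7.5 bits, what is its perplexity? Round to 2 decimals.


Perplexity formula: PP = 2^H
H = 7.5
PP = 2^7.5
Decompose: 2^7.5 = 2^7 * 2^0.5 = 2^7 * sqrt(2)
2^7 = 128, sqrt(2) ~ 1.4142136
PP ~ 128 * 1.4142136 = 181.0193408
Rounded to 2 decimals: 181.02

181.02


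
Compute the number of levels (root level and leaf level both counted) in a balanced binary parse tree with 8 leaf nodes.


In a balanced binary tree with n leaves the deepest leaf is ceil(log2(n)) edges below the root,
so counting node levels inclusive of root and leaves gives ceil(log2(n)) + 1 levels.
log2(8) = 3.0000
ceil(3.0000) = 3
levels = 3 + 1 = 4

4


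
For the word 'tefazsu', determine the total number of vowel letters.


Scanning each character of 'tefazsu':
  Position 1: 't' -> consonant (running count: 0)
  Position 2: 'e' -> vowel (running count: 1)
  Position 3: 'f' -> consonant (running count: 1)
  Position 4: 'a' -> vowel (running count: 2)
  Position 5: 'z' -> consonant (running count: 2)
  Position 6: 's' -> consonant (running count: 2)
  Position 7: 'u' -> vowel (running count: 3)
Total vowels: 3

3


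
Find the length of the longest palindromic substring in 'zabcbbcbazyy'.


Scanning 'zabcbbcbazyy' for palindromic substrings.
Substring at positions 0-9: 'zabcbbcbaz'.
Check: reverse('zabcbbcbaz') = 'zabcbbcbaz' -> palindrome confirmed.
Neighbouring characters ('-' / 'y') break symmetry, so it cannot extend further.
No longer palindromic substring exists; longest length = 10

10


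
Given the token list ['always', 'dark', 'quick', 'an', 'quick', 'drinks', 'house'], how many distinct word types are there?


Listing all tokens and tracking unique types:
  Token 1: 'always' -> NEW (unique so far: 1)
  Token 2: 'dark' -> NEW (unique so far: 2)
  Token 3: 'quick' -> NEW (unique so far: 3)
  Token 4: 'an' -> NEW (unique so far: 4)
  Token 5: 'quick' -> duplicate (unique so far: 4)
  Token 6: 'drinks' -> NEW (unique so far: 5)
  Token 7: 'house' -> NEW (unique so far: 6)
Unique types: ('always', 'an', 'dark', 'drinks', 'house', 'quick')
Vocabulary size: 6

6


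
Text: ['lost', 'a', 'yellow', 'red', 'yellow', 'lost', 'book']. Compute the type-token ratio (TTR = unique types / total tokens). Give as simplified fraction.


Tokens: 7
Unique types: ('a', 'book', 'lost', 'red', 'yellow') = 5
TTR = 5/7
Already in lowest terms.

5/7


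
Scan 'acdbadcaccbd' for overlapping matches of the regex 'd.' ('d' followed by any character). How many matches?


Pattern: d. means 'd' followed by any character.
Scanning 'acdbadcaccbd' position-by-position:
  Pos 0: window 'ac' -> no
  Pos 1: window 'cd' -> no
  Pos 2: window 'db' -> MATCH
  Pos 3: window 'ba' -> no
  Pos 4: window 'ad' -> no
  Pos 5: window 'dc' -> MATCH
  Pos 6: window 'ca' -> no
  Pos 7: window 'ac' -> no
  Pos 8: window 'cc' -> no
  Pos 9: window 'cb' -> no
  Pos 10: window 'bd' -> no
  Pos 11: window 'd' -> no
Total matches: 2

2


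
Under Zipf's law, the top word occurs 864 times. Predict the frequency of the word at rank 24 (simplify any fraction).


Zipf's law: freq(rank) = f1 / rank
f1 = 864, rank = 24
freq = 864 / 24
= 36

36


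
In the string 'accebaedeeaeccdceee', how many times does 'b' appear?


Scanning 'accebaedeeaeccdceee' for 'b':
  Position 4: 'b' -> MATCH (count: 1)
Total occurrences of 'b': 1

1


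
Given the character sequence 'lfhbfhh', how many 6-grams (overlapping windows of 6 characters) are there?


String 'lfhbfhh' has length L = 7.
Number of overlapping n-grams = L - n + 1
Substituting: 7 - 6 + 1 = 2

2


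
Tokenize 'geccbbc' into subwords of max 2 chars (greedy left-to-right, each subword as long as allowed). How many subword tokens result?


'geccbbc' has 7 characters.
Chunking with max size 2:
  Chunk 1: 'ge' (positions 0-1)
  Chunk 2: 'cc' (positions 2-3)
  Chunk 3: 'bb' (positions 4-5)
  Chunk 4: 'c' (positions 6-6)
Total chunks: ceil(7 / 2) = 4

4


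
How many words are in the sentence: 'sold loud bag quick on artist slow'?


Counting words by splitting on spaces:
  Word 1: 'sold'
  Word 2: 'loud'
  Word 3: 'bag'
  Word 4: 'quick'
  Word 5: 'on'
  Word 6: 'artist'
  Word 7: 'slow'
Total words: 7

7


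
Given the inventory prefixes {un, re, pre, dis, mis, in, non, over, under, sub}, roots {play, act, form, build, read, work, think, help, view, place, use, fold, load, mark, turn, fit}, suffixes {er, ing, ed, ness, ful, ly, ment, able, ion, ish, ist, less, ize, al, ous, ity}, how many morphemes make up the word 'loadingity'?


Segmenting 'loadingity' against the inventory:
  'load' -> root (morpheme 1)
  'ing' -> suffix (morpheme 2)
  'ity' -> suffix (morpheme 3)
Total morphemes: 3

3


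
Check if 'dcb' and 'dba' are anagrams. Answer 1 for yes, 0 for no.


Sort characters of 'dcb': 'bcd'
Sort characters of 'dba': 'abd'
Sorted forms differ -> they are NOT anagrams
Result: 0

0


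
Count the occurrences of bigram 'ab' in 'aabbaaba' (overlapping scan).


Scanning 'aabbaaba' for bigram 'ab':
  Position 0: 'aa' -> no
  Position 1: 'ab' -> MATCH
  Position 2: 'bb' -> no
  Position 3: 'ba' -> no
  Position 4: 'aa' -> no
  Position 5: 'ab' -> MATCH
  Position 6: 'ba' -> no
Total matches: 2

2


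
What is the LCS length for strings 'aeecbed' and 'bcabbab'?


DP table for LCS of 'aeecbed' and 'bcabbab':
       b  c  a  b  b  a  b
    0  0  0  0  0  0  0  0
  a 0  0  0  1  1  1  1  1
  e 0  0  0  1  1  1  1  1
  e 0  0  0  1  1  1  1  1
  c 0  0  1  1  1  1  1  1
  b 0  1  1  1  2  2  2  2
  e 0  1  1  1  2  2  2  2
  d 0  1  1  1  2  2  2  2
LCS: 'ab'
LCS length = 2

2


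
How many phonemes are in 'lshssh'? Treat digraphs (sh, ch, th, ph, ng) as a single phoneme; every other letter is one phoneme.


Parsing 'lshssh' greedily, digraphs first:
  'l' -> consonant phoneme (phonemes so far: 1)
  'sh' -> digraph (1 consonant phoneme) (phonemes so far: 2)
  's' -> consonant phoneme (phonemes so far: 3)
  'sh' -> digraph (1 consonant phoneme) (phonemes so far: 4)
Total phonemes: 4

4


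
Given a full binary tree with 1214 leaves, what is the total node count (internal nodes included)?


Leaf nodes (terminals): 1214
Internal nodes = n - 1 = 1214 - 1 = 1213
Total = leaves + internal = 1214 + 1213 = 2427

2427


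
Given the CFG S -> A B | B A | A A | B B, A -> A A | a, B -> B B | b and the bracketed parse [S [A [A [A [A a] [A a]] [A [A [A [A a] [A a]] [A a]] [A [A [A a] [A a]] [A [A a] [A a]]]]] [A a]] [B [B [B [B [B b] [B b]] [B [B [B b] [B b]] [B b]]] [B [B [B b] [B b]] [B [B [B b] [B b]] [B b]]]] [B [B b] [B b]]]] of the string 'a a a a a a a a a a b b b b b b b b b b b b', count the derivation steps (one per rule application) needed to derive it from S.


Every bracketed nonterminal node [X ...] in the tree is produced by exactly one rule application.
Reading the tree off as a leftmost derivation:
  Step 1: S  =>  A B   (applied S -> A B)
  Step 2: A B  =>  A A B   (applied A -> A A)
  Step 3: A A B  =>  A A A B   (applied A -> A A)
  Step 4: A A A B  =>  A A A A B   (applied A -> A A)
  Step 5: A A A A B  =>  a A A A B   (applied A -> a)
  Step 6: a A A A B  =>  a a A A B   (applied A -> a)
  Step 7: a a A A B  =>  a a A A A B   (applied A -> A A)
  Step 8: a a A A A B  =>  a a A A A A B   (applied A -> A A)
  Step 9: a a A A A A B  =>  a a A A A A A B   (applied A -> A A)
  Step 10: a a A A A A A B  =>  a a a A A A A B   (applied A -> a)
  Step 11: a a a A A A A B  =>  a a a a A A A B   (applied A -> a)
  Step 12: a a a a A A A B  =>  a a a a a A A B   (applied A -> a)
  Step 13: a a a a a A A B  =>  a a a a a A A A B   (applied A -> A A)
  Step 14: a a a a a A A A B  =>  a a a a a A A A A B   (applied A -> A A)
  Step 15: a a a a a A A A A B  =>  a a a a a a A A A B   (applied A -> a)
  Step 16: a a a a a a A A A B  =>  a a a a a a a A A B   (applied A -> a)
  Step 17: a a a a a a a A A B  =>  a a a a a a a A A A B   (applied A -> A A)
  Step 18: a a a a a a a A A A B  =>  a a a a a a a a A A B   (applied A -> a)
  Step 19: a a a a a a a a A A B  =>  a a a a a a a a a A B   (applied A -> a)
  Step 20: a a a a a a a a a A B  =>  a a a a a a a a a a B   (applied A -> a)
  Step 21: a a a a a a a a a a B  =>  a a a a a a a a a a B B   (applied B -> B B)
  Step 22: a a a a a a a a a a B B  =>  a a a a a a a a a a B B B   (applied B -> B B)
  Step 23: a a a a a a a a a a B B B  =>  a a a a a a a a a a B B B B   (applied B -> B B)
  Step 24: a a a a a a a a a a B B B B  =>  a a a a a a a a a a B B B B B   (applied B -> B B)
  Step 25: a a a a a a a a a a B B B B B  =>  a a a a a a a a a a b B B B B   (applied B -> b)
  Step 26: a a a a a a a a a a b B B B B  =>  a a a a a a a a a a b b B B B   (applied B -> b)
  Step 27: a a a a a a a a a a b b B B B  =>  a a a a a a a a a a b b B B B B   (applied B -> B B)
  Step 28: a a a a a a a a a a b b B B B B  =>  a a a a a a a a a a b b B B B B B   (applied B -> B B)
  Step 29: a a a a a a a a a a b b B B B B B  =>  a a a a a a a a a a b b b B B B B   (applied B -> b)
  Step 30: a a a a a a a a a a b b b B B B B  =>  a a a a a a a a a a b b b b B B B   (applied B -> b)
  Step 31: a a a a a a a a a a b b b b B B B  =>  a a a a a a a a a a b b b b b B B   (applied B -> b)
  Step 32: a a a a a a a a a a b b b b b B B  =>  a a a a a a a a a a b b b b b B B B   (applied B -> B B)
  Step 33: a a a a a a a a a a b b b b b B B B  =>  a a a a a a a a a a b b b b b B B B B   (applied B -> B B)
  Step 34: a a a a a a a a a a b b b b b B B B B  =>  a a a a a a a a a a b b b b b b B B B   (applied B -> b)
  Step 35: a a a a a a a a a a b b b b b b B B B  =>  a a a a a a a a a a b b b b b b b B B   (applied B -> b)
  Step 36: a a a a a a a a a a b b b b b b b B B  =>  a a a a a a a a a a b b b b b b b B B B   (applied B -> B B)
  Step 37: a a a a a a a a a a b b b b b b b B B B  =>  a a a a a a a a a a b b b b b b b B B B B   (applied B -> B B)
  Step 38: a a a a a a a a a a b b b b b b b B B B B  =>  a a a a a a a a a a b b b b b b b b B B B   (applied B -> b)
  Step 39: a a a a a a a a a a b b b b b b b b B B B  =>  a a a a a a a a a a b b b b b b b b b B B   (applied B -> b)
  Step 40: a a a a a a a a a a b b b b b b b b b B B  =>  a a a a a a a a a a b b b b b b b b b b B   (applied B -> b)
  Step 41: a a a a a a a a a a b b b b b b b b b b B  =>  a a a a a a a a a a b b b b b b b b b b B B   (applied B -> B B)
  Step 42: a a a a a a a a a a b b b b b b b b b b B B  =>  a a a a a a a a a a b b b b b b b b b b b B   (applied B -> b)
  Step 43: a a a a a a a a a a b b b b b b b b b b b B  =>  a a a a a a a a a a b b b b b b b b b b b b   (applied B -> b)
Final yield: a a a a a a a a a a b b b b b b b b b b b b
Total rewrite steps: 43

43


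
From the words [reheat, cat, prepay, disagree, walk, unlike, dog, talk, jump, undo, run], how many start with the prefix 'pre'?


Checking each word for prefix 'pre':
  'reheat' -> no (count: 0)
  'cat' -> no (count: 0)
  'prepay' -> YES, starts with 'pre' (count: 1)
  'disagree' -> no (count: 1)
  'walk' -> no (count: 1)
  'unlike' -> no (count: 1)
  'dog' -> no (count: 1)
  'talk' -> no (count: 1)
  'jump' -> no (count: 1)
  'undo' -> no (count: 1)
  'run' -> no (count: 1)
Total with prefix 'pre': 1

1


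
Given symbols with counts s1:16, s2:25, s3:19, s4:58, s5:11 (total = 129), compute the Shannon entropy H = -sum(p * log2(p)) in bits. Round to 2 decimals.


Computing entropy H = -sum(p_i * log2(p_i)):
  s1: p = 16/129 = 0.1240, -p*log2(p) = 0.3735
  s2: p = 25/129 = 0.1938, -p*log2(p) = 0.4588
  s3: p = 19/129 = 0.1473, -p*log2(p) = 0.4070
  s4: p = 58/129 = 0.4496, -p*log2(p) = 0.5185
  s5: p = 11/129 = 0.0853, -p*log2(p) = 0.3029
H = sum of terms = 2.0607
Rounded to 2 decimals: 2.06

2.06


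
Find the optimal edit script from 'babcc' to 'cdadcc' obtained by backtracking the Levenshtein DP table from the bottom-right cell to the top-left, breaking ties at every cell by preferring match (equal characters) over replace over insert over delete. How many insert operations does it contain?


Edit distance = 3. Backtracking from cell (5, 6) with preference match > replace > insert > delete,
then listing the resulting alignment 'babcc' -> 'cdadcc' left to right:
  Step 1: insert 'c' [insertion #1]
  Step 2: replace b->d
  Step 3: keep 'a'
  Step 4: replace b->d
  Step 5: keep 'c'
  Step 6: keep 'c'
Total insertions: 1

1


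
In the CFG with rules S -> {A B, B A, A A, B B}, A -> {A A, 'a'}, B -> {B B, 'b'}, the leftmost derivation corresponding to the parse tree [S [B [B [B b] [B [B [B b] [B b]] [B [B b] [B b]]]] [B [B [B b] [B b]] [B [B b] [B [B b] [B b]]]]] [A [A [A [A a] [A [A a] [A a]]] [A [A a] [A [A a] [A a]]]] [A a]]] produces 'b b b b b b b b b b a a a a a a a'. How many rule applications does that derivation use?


Every bracketed nonterminal node [X ...] in the tree is produced by exactly one rule application.
Reading the tree off as a leftmost derivation:
  Step 1: S  =>  B A   (applied S -> B A)
  Step 2: B A  =>  B B A   (applied B -> B B)
  Step 3: B B A  =>  B B B A   (applied B -> B B)
  Step 4: B B B A  =>  b B B A   (applied B -> b)
  Step 5: b B B A  =>  b B B B A   (applied B -> B B)
  Step 6: b B B B A  =>  b B B B B A   (applied B -> B B)
  Step 7: b B B B B A  =>  b b B B B A   (applied B -> b)
  Step 8: b b B B B A  =>  b b b B B A   (applied B -> b)
  Step 9: b b b B B A  =>  b b b B B B A   (applied B -> B B)
  Step 10: b b b B B B A  =>  b b b b B B A   (applied B -> b)
  Step 11: b b b b B B A  =>  b b b b b B A   (applied B -> b)
  Step 12: b b b b b B A  =>  b b b b b B B A   (applied B -> B B)
  Step 13: b b b b b B B A  =>  b b b b b B B B A   (applied B -> B B)
  Step 14: b b b b b B B B A  =>  b b b b b b B B A   (applied B -> b)
  Step 15: b b b b b b B B A  =>  b b b b b b b B A   (applied B -> b)
  Step 16: b b b b b b b B A  =>  b b b b b b b B B A   (applied B -> B B)
  Step 17: b b b b b b b B B A  =>  b b b b b b b b B A   (applied B -> b)
  Step 18: b b b b b b b b B A  =>  b b b b b b b b B B A   (applied B -> B B)
  Step 19: b b b b b b b b B B A  =>  b b b b b b b b b B A   (applied B -> b)
  Step 20: b b b b b b b b b B A  =>  b b b b b b b b b b A   (applied B -> b)
  Step 21: b b b b b b b b b b A  =>  b b b b b b b b b b A A   (applied A -> A A)
  Step 22: b b b b b b b b b b A A  =>  b b b b b b b b b b A A A   (applied A -> A A)
  Step 23: b b b b b b b b b b A A A  =>  b b b b b b b b b b A A A A   (applied A -> A A)
  Step 24: b b b b b b b b b b A A A A  =>  b b b b b b b b b b a A A A   (applied A -> a)
  Step 25: b b b b b b b b b b a A A A  =>  b b b b b b b b b b a A A A A   (applied A -> A A)
  Step 26: b b b b b b b b b b a A A A A  =>  b b b b b b b b b b a a A A A   (applied A -> a)
  Step 27: b b b b b b b b b b a a A A A  =>  b b b b b b b b b b a a a A A   (applied A -> a)
  Step 28: b b b b b b b b b b a a a A A  =>  b b b b b b b b b b a a a A A A   (applied A -> A A)
  Step 29: b b b b b b b b b b a a a A A A  =>  b b b b b b b b b b a a a a A A   (applied A -> a)
  Step 30: b b b b b b b b b b a a a a A A  =>  b b b b b b b b b b a a a a A A A   (applied A -> A A)
  Step 31: b b b b b b b b b b a a a a A A A  =>  b b b b b b b b b b a a a a a A A   (applied A -> a)
  Step 32: b b b b b b b b b b a a a a a A A  =>  b b b b b b b b b b a a a a a a A   (applied A -> a)
  Step 33: b b b b b b b b b b a a a a a a A  =>  b b b b b b b b b b a a a a a a a   (applied A -> a)
Final yield: b b b b b b b b b b a a a a a a a
Total rewrite steps: 33

33


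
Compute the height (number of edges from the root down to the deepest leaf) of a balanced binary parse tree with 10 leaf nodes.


In a balanced binary tree with n leaves the deepest leaf is ceil(log2(n)) edges below the root.
log2(10) = 3.3219
ceil(3.3219) = 4
height (edges) = 4

4


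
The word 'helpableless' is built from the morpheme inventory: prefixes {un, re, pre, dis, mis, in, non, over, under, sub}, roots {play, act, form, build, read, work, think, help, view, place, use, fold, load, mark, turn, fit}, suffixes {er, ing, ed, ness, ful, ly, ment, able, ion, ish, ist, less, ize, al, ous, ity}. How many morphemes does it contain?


Segmenting 'helpableless' against the inventory:
  'help' -> root (morpheme 1)
  'able' -> suffix (morpheme 2)
  'less' -> suffix (morpheme 3)
Total morphemes: 3

3


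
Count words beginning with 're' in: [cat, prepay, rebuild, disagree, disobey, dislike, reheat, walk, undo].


Checking each word for prefix 're':
  'cat' -> no (count: 0)
  'prepay' -> no (count: 0)
  'rebuild' -> YES, starts with 're' (count: 1)
  'disagree' -> no (count: 1)
  'disobey' -> no (count: 1)
  'dislike' -> no (count: 1)
  'reheat' -> YES, starts with 're' (count: 2)
  'walk' -> no (count: 2)
  'undo' -> no (count: 2)
Total with prefix 're': 2

2


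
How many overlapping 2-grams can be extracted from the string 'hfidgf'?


String 'hfidgf' has length L = 6.
Number of overlapping n-grams = L - n + 1
Substituting: 6 - 2 + 1 = 5

5


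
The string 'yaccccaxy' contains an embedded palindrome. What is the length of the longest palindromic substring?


Scanning 'yaccccaxy' for palindromic substrings.
Substring at positions 1-6: 'acccca'.
Check: reverse('acccca') = 'acccca' -> palindrome confirmed.
Neighbouring characters ('y' / 'x') break symmetry, so it cannot extend further.
No longer palindromic substring exists; longest length = 6

6


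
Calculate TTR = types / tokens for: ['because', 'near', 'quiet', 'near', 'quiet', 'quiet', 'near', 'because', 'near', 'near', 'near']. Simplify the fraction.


Tokens: 11
Unique types: ('because', 'near', 'quiet') = 3
TTR = 3/11
Already in lowest terms.

3/11


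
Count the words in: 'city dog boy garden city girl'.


Counting words by splitting on spaces:
  Word 1: 'city'
  Word 2: 'dog'
  Word 3: 'boy'
  Word 4: 'garden'
  Word 5: 'city'
  Word 6: 'girl'
Total words: 6

6


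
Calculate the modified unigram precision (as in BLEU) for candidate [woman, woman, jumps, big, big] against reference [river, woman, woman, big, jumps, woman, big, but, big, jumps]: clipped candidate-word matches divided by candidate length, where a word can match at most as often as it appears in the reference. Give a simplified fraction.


Reference word counts: {'big': 3, 'but': 1, 'jumps': 2, 'river': 1, 'woman': 3}
Checking each candidate word (with clipping):
  'woman' -> in reference (ref count 3, used 1/3) -> match (matches: 1)
  'woman' -> in reference (ref count 3, used 2/3) -> match (matches: 2)
  'jumps' -> in reference (ref count 2, used 1/2) -> match (matches: 3)
  'big' -> in reference (ref count 3, used 1/3) -> match (matches: 4)
  'big' -> in reference (ref count 3, used 2/3) -> match (matches: 5)
Clipped matches: 5, Candidate length: 5
Precision = 5/5 = 1

1


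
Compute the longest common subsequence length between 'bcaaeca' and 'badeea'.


DP table for LCS of 'bcaaeca' and 'badeea':
       b  a  d  e  e  a
    0  0  0  0  0  0  0
  b 0  1  1  1  1  1  1
  c 0  1  1  1  1  1  1
  a 0  1  2  2  2  2  2
  a 0  1  2  2  2  2  3
  e 0  1  2  2  3  3  3
  c 0  1  2  2  3  3  3
  a 0  1  2  2  3  3  4
LCS: 'baea'
LCS length = 4

4


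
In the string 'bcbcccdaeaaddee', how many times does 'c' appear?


Scanning 'bcbcccdaeaaddee' for 'c':
  Position 1: 'c' -> MATCH (count: 1)
  Position 3: 'c' -> MATCH (count: 2)
  Position 4: 'c' -> MATCH (count: 3)
  Position 5: 'c' -> MATCH (count: 4)
Total occurrences of 'c': 4

4


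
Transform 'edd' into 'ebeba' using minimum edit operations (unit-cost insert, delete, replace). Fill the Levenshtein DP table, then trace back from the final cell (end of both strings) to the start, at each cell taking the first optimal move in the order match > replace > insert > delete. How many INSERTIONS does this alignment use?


Edit distance = 4. Backtracking from cell (3, 5) with preference match > replace > insert > delete,
then listing the resulting alignment 'edd' -> 'ebeba' left to right:
  Step 1: insert 'e' [insertion #1]
  Step 2: insert 'b' [insertion #2]
  Step 3: keep 'e'
  Step 4: replace d->b
  Step 5: replace d->a
Total insertions: 2

2
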